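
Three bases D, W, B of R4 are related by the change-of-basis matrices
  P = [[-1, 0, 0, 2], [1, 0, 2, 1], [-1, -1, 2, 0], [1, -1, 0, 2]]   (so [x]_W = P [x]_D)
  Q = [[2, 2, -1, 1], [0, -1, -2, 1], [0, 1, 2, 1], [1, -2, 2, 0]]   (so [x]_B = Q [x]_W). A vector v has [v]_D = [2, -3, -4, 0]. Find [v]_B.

[-4, 25, -15, -4]

First [v]_W = P [v]_D = [-2, -6, -7, 5].
Then [v]_B = Q [v]_W = [-4, 25, -15, -4].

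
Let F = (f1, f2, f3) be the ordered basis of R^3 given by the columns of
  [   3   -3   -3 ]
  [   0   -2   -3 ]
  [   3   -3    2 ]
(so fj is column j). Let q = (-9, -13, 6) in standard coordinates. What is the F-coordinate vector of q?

(2, 2, 3)

Write q = c_1 f1 + ... + c_3 f3 and solve for the c_i.
Gaussian elimination on [M | q] yields c = (2, 2, 3).
Check: 2f1 + 2f2 + 3f3 = (-9, -13, 6).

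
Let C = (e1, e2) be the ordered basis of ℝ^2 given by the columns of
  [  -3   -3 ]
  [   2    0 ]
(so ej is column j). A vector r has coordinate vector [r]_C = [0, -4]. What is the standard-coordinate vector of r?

By definition r = 0·e1 - 4e2.
Summing componentwise gives [12, 0].

[12, 0]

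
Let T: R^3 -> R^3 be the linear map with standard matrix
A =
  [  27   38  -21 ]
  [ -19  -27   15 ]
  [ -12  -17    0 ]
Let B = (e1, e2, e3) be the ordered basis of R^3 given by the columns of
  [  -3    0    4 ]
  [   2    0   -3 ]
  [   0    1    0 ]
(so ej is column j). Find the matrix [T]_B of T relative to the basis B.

With P the matrix whose columns are e1, ..., e3, [T]_B = P^(-1) A P.
Column by column: T(e1) = A e1 = (-5, 3, 2); its B-coordinates (3, 2, 1) give column 1.
Continuing for each basis vector yields [T]_B = [[3, 3, -2], [2, 0, 3], [1, -3, -3]].

[[3, 3, -2], [2, 0, 3], [1, -3, -3]]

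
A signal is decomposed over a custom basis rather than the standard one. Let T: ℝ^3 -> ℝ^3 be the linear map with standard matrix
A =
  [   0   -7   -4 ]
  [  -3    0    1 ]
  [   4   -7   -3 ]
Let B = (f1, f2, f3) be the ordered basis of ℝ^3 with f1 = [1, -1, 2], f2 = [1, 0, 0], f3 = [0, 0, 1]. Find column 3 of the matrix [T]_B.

[-1, -3, -1]

Column 3 of [T]_B is the B-coordinate vector of T(f3).
In standard coordinates T(f3) = A f3 = [-4, 1, -3].
Converting to B: [-4, 1, -3] = -f1 - 3f2 - f3, so the coordinate vector is [-1, -3, -1].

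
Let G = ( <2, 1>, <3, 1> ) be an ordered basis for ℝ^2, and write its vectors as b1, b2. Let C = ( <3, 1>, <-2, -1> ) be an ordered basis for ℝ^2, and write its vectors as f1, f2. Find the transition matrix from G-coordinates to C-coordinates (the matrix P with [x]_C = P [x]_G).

[[0, 1], [-1, 0]]

Take x = bj: its G-coordinates are the j-th standard unit vector, so P e_j — column j of P — equals [bj]_C.
b1 = 0·f1 - f2, giving column 1 = <0, -1>; repeating for each j gives P = [[0, 1], [-1, 0]].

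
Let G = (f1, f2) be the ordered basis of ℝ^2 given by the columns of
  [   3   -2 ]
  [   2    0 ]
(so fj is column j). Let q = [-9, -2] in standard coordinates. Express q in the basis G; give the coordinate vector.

[-1, 3]

Write q = c_1 f1 + c_2 f2 and solve for the c_i.
System: 3c_1 - 2c_2 = -9, 2c_1 + 0c_2 = -2; solving gives c_1 = -1, c_2 = 3.
Check: -f1 + 3f2 = [-9, -2].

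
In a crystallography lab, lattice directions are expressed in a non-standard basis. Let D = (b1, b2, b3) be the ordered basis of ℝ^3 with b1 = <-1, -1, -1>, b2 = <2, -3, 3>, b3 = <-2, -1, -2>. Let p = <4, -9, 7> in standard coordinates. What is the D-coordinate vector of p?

Write p = c_1 b1 + ... + c_3 b3 and solve for the c_i.
Solving this 3x3 system gives c = (-2, 3, 2).
Check: -2b1 + 3b2 + 2b3 = <4, -9, 7>.

<-2, 3, 2>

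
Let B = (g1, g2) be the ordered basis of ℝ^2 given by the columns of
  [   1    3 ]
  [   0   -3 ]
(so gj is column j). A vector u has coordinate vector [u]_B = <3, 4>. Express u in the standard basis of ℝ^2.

The coordinates say u = 3g1 + 4g2; adding the scaled basis vectors gives <15, -12>.

<15, -12>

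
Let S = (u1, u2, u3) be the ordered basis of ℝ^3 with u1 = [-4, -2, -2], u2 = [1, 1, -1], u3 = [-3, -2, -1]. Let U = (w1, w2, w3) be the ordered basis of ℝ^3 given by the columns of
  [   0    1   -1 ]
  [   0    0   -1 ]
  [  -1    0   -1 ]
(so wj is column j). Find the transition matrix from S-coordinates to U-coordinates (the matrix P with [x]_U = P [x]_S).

[[0, 2, -1], [-2, 0, -1], [2, -1, 2]]

Let M have columns uj and N have columns wj. Then for every x, N [x]_U = x = M [x]_S, so P = N^(-1) M.
Since det N = 1, N^(-1) has integer entries; multiplying gives P = [[0, 2, -1], [-2, 0, -1], [2, -1, 2]].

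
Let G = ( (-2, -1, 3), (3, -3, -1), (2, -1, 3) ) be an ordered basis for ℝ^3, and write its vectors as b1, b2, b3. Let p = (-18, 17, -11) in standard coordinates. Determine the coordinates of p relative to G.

[p]_G is the unique c with M c = p, where M has columns b1, ..., b3.
Gaussian elimination on [M | p] yields c = (-1, -4, -4).
Check: -b1 - 4b2 - 4b3 = (-18, 17, -11).

(-1, -4, -4)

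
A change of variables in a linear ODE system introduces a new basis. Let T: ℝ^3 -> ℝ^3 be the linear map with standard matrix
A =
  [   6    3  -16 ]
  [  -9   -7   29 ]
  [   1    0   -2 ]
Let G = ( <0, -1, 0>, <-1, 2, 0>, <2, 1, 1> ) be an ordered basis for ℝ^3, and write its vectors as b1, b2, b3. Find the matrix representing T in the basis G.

The j-th column of [T]_G is [T(bj)]_G.
T(b1) = A b1 = <-3, 7, 0> = -b1 + 3b2 + 0·b3, so column 1 is <-1, 3, 0>.
Repeating for b2, b3 and assembling the columns gives [[-1, 0, -2], [3, -2, 1], [0, -1, 0]].

[[-1, 0, -2], [3, -2, 1], [0, -1, 0]]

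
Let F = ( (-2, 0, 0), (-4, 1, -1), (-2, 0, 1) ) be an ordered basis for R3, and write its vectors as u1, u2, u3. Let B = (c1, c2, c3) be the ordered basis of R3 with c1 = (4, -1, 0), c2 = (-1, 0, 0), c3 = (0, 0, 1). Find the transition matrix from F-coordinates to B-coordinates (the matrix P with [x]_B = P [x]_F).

Column j of P is [uj]_B, since P maps F-coordinates to B-coordinates.
Expressing u1 in B: u1 = 0·c1 + 2c2 + 0·c3, so column 1 of P is (0, 2, 0).
Doing the same for each uj gives P = [[0, -1, 0], [2, 0, 2], [0, -1, 1]].

[[0, -1, 0], [2, 0, 2], [0, -1, 1]]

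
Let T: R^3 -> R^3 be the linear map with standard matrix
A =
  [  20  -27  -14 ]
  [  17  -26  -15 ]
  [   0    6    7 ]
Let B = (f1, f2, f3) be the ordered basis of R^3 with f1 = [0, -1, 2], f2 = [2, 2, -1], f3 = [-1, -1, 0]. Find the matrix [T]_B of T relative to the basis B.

With P the matrix whose columns are f1, ..., f3, [T]_B = P^(-1) A P.
Column by column: T(f1) = A f1 = [-1, -4, 8]; its B-coordinates [3, -2, -3] give column 1.
Continuing for each basis vector yields [T]_B = [[3, 3, -2], [-2, 1, 2], [-3, 2, -3]].

[[3, 3, -2], [-2, 1, 2], [-3, 2, -3]]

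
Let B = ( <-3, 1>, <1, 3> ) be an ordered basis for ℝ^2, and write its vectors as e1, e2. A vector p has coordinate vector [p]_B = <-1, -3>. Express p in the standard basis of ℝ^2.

p = M [p]_B, where M has columns e1, e2.
Carrying out the matrix-vector product, p = <0, -10>.

<0, -10>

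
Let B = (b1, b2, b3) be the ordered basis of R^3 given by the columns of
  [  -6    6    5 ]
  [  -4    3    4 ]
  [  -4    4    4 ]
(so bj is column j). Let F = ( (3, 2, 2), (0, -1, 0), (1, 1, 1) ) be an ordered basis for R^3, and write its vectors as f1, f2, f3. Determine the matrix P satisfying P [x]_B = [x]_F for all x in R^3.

[[-2, 2, 1], [0, 1, 0], [0, 0, 2]]

Column j of P is [bj]_F, since P maps B-coordinates to F-coordinates.
Expressing b1 in F: b1 = -2f1 + 0·f2 + 0·f3, so column 1 of P is (-2, 0, 0).
Doing the same for each bj gives P = [[-2, 2, 1], [0, 1, 0], [0, 0, 2]].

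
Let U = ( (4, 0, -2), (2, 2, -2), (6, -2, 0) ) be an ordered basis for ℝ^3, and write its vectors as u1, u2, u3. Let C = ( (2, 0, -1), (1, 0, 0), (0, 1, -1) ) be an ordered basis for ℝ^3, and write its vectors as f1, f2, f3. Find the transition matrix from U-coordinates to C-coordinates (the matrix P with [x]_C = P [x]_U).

[[2, 0, 2], [0, 2, 2], [0, 2, -2]]

Take x = uj: its U-coordinates are the j-th standard unit vector, so P e_j — column j of P — equals [uj]_C.
u1 = 2f1 + 0·f2 + 0·f3, giving column 1 = (2, 0, 0); repeating for each j gives P = [[2, 0, 2], [0, 2, 2], [0, 2, -2]].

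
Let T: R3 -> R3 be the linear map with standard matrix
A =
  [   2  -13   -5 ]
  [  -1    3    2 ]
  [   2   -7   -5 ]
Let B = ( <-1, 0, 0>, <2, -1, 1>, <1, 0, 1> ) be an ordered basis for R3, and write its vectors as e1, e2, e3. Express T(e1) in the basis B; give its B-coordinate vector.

<-1, -1, -1>

Column 1 of [T]_B is the B-coordinate vector of T(e1).
In standard coordinates T(e1) = A e1 = <-2, 1, -2>.
Converting to B: <-2, 1, -2> = -e1 - e2 - e3, so the coordinate vector is <-1, -1, -1>.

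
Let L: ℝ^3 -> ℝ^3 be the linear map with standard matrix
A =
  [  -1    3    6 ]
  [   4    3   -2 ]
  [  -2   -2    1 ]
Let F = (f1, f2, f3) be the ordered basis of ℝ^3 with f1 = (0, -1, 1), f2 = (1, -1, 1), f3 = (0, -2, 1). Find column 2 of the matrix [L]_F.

(-1, 2, 0)

Compute L(f2) = A f2 = (2, -1, 1) in standard coordinates.
Then write this in F-coordinates: solve for y in y_1 f1 + ... + y_3 f3 = (2, -1, 1).
This gives y = (-1, 2, 0), which is column 2 of [L]_F.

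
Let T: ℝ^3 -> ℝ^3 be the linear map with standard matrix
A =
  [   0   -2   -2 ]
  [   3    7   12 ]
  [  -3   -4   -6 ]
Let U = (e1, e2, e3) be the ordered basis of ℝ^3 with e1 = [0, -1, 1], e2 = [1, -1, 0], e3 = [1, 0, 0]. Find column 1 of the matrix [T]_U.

[-2, -3, 3]

Column 1 of [T]_U is the U-coordinate vector of T(e1).
In standard coordinates T(e1) = A e1 = [0, 5, -2].
Converting to U: [0, 5, -2] = -2e1 - 3e2 + 3e3, so the coordinate vector is [-2, -3, 3].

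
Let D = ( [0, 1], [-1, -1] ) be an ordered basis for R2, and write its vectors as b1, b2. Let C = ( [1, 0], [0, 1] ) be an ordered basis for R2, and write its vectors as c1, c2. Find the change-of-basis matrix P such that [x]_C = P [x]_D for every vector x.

Take x = bj: its D-coordinates are the j-th standard unit vector, so P e_j — column j of P — equals [bj]_C.
b1 = 0·c1 + c2, giving column 1 = [0, 1]; repeating for each j gives P = [[0, -1], [1, -1]].

[[0, -1], [1, -1]]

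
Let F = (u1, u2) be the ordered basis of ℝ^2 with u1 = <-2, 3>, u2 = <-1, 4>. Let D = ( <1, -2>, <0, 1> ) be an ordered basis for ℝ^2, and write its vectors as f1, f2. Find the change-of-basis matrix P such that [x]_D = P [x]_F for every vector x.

Take x = uj: its F-coordinates are the j-th standard unit vector, so P e_j — column j of P — equals [uj]_D.
u1 = -2f1 - f2, giving column 1 = <-2, -1>; repeating for each j gives P = [[-2, -1], [-1, 2]].

[[-2, -1], [-1, 2]]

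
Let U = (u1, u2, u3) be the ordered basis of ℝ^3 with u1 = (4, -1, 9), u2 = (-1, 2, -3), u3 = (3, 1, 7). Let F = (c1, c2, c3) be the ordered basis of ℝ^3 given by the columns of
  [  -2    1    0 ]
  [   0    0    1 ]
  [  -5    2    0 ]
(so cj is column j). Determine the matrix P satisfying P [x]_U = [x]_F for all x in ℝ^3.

Take x = uj: its U-coordinates are the j-th standard unit vector, so P e_j — column j of P — equals [uj]_F.
u1 = -c1 + 2c2 - c3, giving column 1 = (-1, 2, -1); repeating for each j gives P = [[-1, 1, -1], [2, 1, 1], [-1, 2, 1]].

[[-1, 1, -1], [2, 1, 1], [-1, 2, 1]]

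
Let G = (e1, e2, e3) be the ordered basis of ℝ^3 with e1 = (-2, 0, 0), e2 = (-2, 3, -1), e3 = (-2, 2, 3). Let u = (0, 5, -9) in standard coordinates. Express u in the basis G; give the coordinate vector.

(-1, 3, -2)

Write u = c_1 e1 + ... + c_3 e3 and solve for the c_i.
Gaussian elimination on [M | u] yields c = (-1, 3, -2).
Check: -e1 + 3e2 - 2e3 = (0, 5, -9).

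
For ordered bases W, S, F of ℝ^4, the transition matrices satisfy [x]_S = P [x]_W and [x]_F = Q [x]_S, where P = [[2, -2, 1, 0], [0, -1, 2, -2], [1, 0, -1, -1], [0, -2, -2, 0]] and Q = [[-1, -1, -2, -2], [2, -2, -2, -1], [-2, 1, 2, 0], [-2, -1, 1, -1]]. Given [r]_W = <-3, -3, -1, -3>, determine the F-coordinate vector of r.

<-24, -26, 11, -12>

Apply P to get S-coordinates <-1, 7, 1, 8>, then Q to get F-coordinates.
The result is [r]_F = <-24, -26, 11, -12>.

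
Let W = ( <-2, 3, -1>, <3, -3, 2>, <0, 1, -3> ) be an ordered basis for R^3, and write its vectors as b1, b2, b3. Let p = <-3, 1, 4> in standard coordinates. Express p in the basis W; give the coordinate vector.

<0, -1, -2>

[p]_W is the unique c with M c = p, where M has columns b1, ..., b3.
Gaussian elimination on [M | p] yields c = (0, -1, -2).
Check: 0·b1 - b2 - 2b3 = <-3, 1, 4>.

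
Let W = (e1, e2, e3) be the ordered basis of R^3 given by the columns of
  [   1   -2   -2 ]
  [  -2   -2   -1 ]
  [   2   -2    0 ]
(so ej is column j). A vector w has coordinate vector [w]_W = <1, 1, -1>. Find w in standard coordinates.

w = M [w]_W, where M has columns e1, ..., e3.
Carrying out the matrix-vector product, w = <1, -3, 0>.

<1, -3, 0>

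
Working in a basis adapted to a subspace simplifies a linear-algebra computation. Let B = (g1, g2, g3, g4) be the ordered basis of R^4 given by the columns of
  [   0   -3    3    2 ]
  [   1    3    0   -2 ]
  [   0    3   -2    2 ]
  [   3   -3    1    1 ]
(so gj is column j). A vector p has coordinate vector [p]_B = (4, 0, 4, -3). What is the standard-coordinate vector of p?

(6, 10, -14, 13)

The coordinates say p = 4g1 + 0·g2 + 4g3 - 3g4; adding the scaled basis vectors gives (6, 10, -14, 13).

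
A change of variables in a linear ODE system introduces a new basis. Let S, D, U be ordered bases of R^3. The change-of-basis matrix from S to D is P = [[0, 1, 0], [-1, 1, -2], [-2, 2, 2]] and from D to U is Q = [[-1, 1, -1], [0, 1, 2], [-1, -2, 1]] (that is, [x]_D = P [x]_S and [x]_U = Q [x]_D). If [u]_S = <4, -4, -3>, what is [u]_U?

<24, -46, -14>

First [u]_D = P [u]_S = <-4, -2, -22>.
Then [u]_U = Q [u]_D = <24, -46, -14>.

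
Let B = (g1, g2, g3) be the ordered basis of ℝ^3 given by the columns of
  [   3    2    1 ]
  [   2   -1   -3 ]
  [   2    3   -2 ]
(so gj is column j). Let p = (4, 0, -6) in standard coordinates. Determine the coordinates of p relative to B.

Write p = c_1 g1 + ... + c_3 g3 and solve for the c_i.
Solving this 3x3 system gives c = (2, -2, 2).
Check: 2g1 - 2g2 + 2g3 = (4, 0, -6).

(2, -2, 2)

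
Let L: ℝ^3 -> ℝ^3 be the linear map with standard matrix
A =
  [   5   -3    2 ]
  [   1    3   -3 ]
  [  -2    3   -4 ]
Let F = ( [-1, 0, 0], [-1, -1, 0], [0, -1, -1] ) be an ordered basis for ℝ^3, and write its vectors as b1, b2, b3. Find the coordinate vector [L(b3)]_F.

Column 3 of [L]_F is the F-coordinate vector of L(b3).
In standard coordinates L(b3) = A b3 = [1, 0, 1].
Converting to F: [1, 0, 1] = -2b1 + b2 - b3, so the coordinate vector is [-2, 1, -1].

[-2, 1, -1]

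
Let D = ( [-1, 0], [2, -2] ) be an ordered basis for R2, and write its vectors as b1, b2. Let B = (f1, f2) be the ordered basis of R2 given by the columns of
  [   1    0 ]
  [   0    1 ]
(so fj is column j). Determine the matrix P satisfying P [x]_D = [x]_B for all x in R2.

[[-1, 2], [0, -2]]

Let M have columns bj and N have columns fj. Then for every x, N [x]_B = x = M [x]_D, so P = N^(-1) M.
Since det N = 1, N^(-1) has integer entries; multiplying gives P = [[-1, 2], [0, -2]].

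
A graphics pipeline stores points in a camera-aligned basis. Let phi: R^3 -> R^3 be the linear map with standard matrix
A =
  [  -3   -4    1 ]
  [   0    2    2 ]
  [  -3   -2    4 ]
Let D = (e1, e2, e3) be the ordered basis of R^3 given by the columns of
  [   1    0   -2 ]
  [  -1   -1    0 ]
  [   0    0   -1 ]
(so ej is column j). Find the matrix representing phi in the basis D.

[[3, 0, 1], [-1, 2, 1], [1, -2, -2]]

With P the matrix whose columns are e1, ..., e3, [phi]_D = P^(-1) A P.
Column by column: phi(e1) = A e1 = (1, -2, -1); its D-coordinates (3, -1, 1) give column 1.
Continuing for each basis vector yields [phi]_D = [[3, 0, 1], [-1, 2, 1], [1, -2, -2]].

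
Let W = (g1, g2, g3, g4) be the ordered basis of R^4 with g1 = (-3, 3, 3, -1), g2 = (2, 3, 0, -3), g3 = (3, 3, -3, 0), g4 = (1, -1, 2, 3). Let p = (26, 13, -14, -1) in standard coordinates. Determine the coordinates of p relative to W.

Write p = c_1 g1 + ... + c_4 g4 and solve for the c_i.
Row-reducing the augmented matrix [M | p] gives c = (-2, 3, 4, 2).
Check: -2g1 + 3g2 + 4g3 + 2g4 = (26, 13, -14, -1).

(-2, 3, 4, 2)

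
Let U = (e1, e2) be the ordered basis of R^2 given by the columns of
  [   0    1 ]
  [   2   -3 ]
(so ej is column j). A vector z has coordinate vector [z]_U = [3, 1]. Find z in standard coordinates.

[1, 3]

The coordinates say z = 3e1 + e2; adding the scaled basis vectors gives [1, 3].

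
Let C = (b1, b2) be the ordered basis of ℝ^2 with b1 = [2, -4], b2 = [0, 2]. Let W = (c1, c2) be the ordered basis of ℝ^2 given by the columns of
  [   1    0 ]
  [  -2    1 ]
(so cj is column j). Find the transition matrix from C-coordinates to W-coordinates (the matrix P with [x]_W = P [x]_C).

[[2, 0], [0, 2]]

Let M have columns bj and N have columns cj. Then for every x, N [x]_W = x = M [x]_C, so P = N^(-1) M.
Since det N = 1, N^(-1) has integer entries; multiplying gives P = [[2, 0], [0, 2]].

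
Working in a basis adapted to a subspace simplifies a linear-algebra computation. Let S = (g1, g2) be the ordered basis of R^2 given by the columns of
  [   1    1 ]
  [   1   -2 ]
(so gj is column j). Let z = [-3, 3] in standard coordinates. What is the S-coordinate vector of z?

[-1, -2]

We seek scalars with c_1 g1 + c_2 g2 = z; equivalently solve M c = z where the columns of M are g1, g2.
System: c_1 + c_2 = -3, c_1 - 2c_2 = 3; solving gives c_1 = -1, c_2 = -2.
Check: -g1 - 2g2 = [-3, 3].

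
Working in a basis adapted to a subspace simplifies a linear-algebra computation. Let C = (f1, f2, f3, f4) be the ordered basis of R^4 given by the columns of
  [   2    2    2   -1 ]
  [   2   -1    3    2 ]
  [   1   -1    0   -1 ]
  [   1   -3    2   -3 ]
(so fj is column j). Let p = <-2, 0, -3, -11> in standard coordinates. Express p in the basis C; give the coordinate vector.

[p]_C is the unique c with M c = p, where M has columns f1, ..., f4.
Gaussian elimination on [M | p] yields c = (0, 1, -1, 2).
Check: 0·f1 + f2 - f3 + 2f4 = <-2, 0, -3, -11>.

<0, 1, -1, 2>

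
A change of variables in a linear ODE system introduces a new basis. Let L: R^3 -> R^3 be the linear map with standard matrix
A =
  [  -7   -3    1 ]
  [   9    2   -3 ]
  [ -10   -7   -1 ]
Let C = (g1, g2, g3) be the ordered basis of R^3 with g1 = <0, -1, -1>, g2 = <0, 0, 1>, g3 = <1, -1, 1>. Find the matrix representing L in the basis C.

[[-3, 2, -1], [3, 0, -2], [2, 1, -3]]

With P the matrix whose columns are g1, ..., g3, [L]_C = P^(-1) A P.
Column by column: L(g1) = A g1 = <2, 1, 8>; its C-coordinates <-3, 3, 2> give column 1.
Continuing for each basis vector yields [L]_C = [[-3, 2, -1], [3, 0, -2], [2, 1, -3]].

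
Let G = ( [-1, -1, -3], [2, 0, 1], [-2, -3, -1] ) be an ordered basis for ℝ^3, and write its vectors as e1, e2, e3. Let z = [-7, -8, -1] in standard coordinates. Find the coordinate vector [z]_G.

Write z = c_1 e1 + ... + c_3 e3 and solve for the c_i.
Gaussian elimination on [M | z] yields c = (-1, -1, 3).
Check: -e1 - e2 + 3e3 = [-7, -8, -1].

[-1, -1, 3]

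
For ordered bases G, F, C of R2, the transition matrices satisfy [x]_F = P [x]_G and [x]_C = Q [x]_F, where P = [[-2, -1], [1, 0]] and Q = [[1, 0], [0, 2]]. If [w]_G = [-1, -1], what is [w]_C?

First [w]_F = P [w]_G = [3, -1].
Then [w]_C = Q [w]_F = [3, -2].

[3, -2]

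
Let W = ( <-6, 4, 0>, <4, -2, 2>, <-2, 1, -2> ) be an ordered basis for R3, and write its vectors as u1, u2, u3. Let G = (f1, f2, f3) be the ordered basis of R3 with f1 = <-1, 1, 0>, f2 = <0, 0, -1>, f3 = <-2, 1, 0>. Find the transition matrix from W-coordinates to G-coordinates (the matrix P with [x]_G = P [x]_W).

Take x = uj: its W-coordinates are the j-th standard unit vector, so P e_j — column j of P — equals [uj]_G.
u1 = 2f1 + 0·f2 + 2f3, giving column 1 = <2, 0, 2>; repeating for each j gives P = [[2, 0, 0], [0, -2, 2], [2, -2, 1]].

[[2, 0, 0], [0, -2, 2], [2, -2, 1]]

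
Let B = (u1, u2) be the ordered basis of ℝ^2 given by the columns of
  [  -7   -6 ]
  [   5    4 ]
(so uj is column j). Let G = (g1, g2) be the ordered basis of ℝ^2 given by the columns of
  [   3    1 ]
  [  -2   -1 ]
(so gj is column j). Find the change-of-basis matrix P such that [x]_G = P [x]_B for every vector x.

Let M have columns uj and N have columns gj. Then for every x, N [x]_G = x = M [x]_B, so P = N^(-1) M.
Since det N = -1, N^(-1) has integer entries; multiplying gives P = [[-2, -2], [-1, 0]].

[[-2, -2], [-1, 0]]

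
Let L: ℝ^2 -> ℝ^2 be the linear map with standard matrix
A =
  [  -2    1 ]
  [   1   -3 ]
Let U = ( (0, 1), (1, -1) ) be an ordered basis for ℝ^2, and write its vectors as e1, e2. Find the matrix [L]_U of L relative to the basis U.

The j-th column of [L]_U is [L(ej)]_U.
L(e1) = A e1 = (1, -3) = -2e1 + e2, so column 1 is (-2, 1).
Repeating for e2 and assembling the columns gives [[-2, 1], [1, -3]].

[[-2, 1], [1, -3]]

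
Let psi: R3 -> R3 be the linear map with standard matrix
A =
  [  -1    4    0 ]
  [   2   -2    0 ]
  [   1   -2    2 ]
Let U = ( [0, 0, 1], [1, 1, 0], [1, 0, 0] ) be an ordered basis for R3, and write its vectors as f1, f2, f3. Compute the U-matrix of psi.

[[2, -1, 1], [0, 0, 2], [0, 3, -3]]

The j-th column of [psi]_U is [psi(fj)]_U.
psi(f1) = A f1 = [0, 0, 2] = 2f1 + 0·f2 + 0·f3, so column 1 is [2, 0, 0].
Repeating for f2, f3 and assembling the columns gives [[2, -1, 1], [0, 0, 2], [0, 3, -3]].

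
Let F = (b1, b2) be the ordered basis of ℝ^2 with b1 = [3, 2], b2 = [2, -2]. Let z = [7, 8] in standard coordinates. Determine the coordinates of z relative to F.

[3, -1]

[z]_F is the unique c with M c = z, where M has columns b1, b2.
System: 3c_1 + 2c_2 = 7, 2c_1 - 2c_2 = 8; solving gives c_1 = 3, c_2 = -1.
Check: 3b1 - b2 = [7, 8].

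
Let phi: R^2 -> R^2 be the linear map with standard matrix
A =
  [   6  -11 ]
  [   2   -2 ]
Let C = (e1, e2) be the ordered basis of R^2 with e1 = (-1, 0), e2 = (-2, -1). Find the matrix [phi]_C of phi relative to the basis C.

[[2, -3], [2, 2]]

With P the matrix whose columns are e1, e2, [phi]_C = P^(-1) A P.
Column by column: phi(e1) = A e1 = (-6, -2); its C-coordinates (2, 2) give column 1.
Continuing for each basis vector yields [phi]_C = [[2, -3], [2, 2]].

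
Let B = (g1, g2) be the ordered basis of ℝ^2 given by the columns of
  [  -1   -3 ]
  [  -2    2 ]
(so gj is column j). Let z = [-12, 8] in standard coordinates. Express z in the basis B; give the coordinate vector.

Write z = c_1 g1 + c_2 g2 and solve for the c_i.
System: -c_1 - 3c_2 = -12, -2c_1 + 2c_2 = 8; solving gives c_1 = 0, c_2 = 4.
Check: 0·g1 + 4g2 = [-12, 8].

[0, 4]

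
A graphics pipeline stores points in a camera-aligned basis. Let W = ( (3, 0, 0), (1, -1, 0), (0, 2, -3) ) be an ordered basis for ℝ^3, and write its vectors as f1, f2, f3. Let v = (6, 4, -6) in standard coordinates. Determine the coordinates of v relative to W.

(2, 0, 2)

[v]_W is the unique c with M c = v, where M has columns f1, ..., f3.
Gaussian elimination on [M | v] yields c = (2, 0, 2).
Check: 2f1 + 0·f2 + 2f3 = (6, 4, -6).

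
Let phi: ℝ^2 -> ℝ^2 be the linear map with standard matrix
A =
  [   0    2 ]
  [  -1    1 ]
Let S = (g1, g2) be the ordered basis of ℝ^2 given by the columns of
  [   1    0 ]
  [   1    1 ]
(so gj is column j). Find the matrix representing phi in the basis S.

The j-th column of [phi]_S is [phi(gj)]_S.
phi(g1) = A g1 = <2, 0> = 2g1 - 2g2, so column 1 is <2, -2>.
Repeating for g2 and assembling the columns gives [[2, 2], [-2, -1]].

[[2, 2], [-2, -1]]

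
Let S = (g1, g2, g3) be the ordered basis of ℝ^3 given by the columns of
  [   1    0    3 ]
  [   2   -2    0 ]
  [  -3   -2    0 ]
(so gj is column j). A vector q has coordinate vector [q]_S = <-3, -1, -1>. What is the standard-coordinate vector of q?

By definition q = -3g1 - g2 - g3.
Summing componentwise gives <-6, -4, 11>.

<-6, -4, 11>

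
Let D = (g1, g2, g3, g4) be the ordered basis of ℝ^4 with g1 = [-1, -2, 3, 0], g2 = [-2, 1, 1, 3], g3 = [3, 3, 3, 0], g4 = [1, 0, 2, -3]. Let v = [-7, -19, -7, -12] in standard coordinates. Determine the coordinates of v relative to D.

We seek scalars with c_1 g1 + ... + c_4 g4 = v; equivalently solve M c = v where the columns of M are g1, ..., g4.
Gaussian elimination on [M | v] yields c = (2, -3, -4, 1).
Check: 2g1 - 3g2 - 4g3 + g4 = [-7, -19, -7, -12].

[2, -3, -4, 1]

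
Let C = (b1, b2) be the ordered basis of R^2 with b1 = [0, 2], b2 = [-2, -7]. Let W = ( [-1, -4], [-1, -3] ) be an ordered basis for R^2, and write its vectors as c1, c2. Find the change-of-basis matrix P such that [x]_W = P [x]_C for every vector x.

Let M have columns bj and N have columns cj. Then for every x, N [x]_W = x = M [x]_C, so P = N^(-1) M.
Since det N = -1, N^(-1) has integer entries; multiplying gives P = [[-2, 1], [2, 1]].

[[-2, 1], [2, 1]]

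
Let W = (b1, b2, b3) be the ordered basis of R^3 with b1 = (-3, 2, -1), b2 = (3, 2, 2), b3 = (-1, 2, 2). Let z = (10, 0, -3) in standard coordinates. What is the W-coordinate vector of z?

Write z = c_1 b1 + ... + c_3 b3 and solve for the c_i.
Row-reducing the augmented matrix [M | z] gives c = (1, 3, -4).
Check: b1 + 3b2 - 4b3 = (10, 0, -3).

(1, 3, -4)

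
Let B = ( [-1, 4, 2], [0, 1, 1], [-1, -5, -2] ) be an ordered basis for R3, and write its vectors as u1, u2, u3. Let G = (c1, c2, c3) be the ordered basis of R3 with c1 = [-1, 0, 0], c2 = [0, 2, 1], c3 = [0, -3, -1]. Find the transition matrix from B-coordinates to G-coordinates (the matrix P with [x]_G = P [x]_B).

Take x = uj: its B-coordinates are the j-th standard unit vector, so P e_j — column j of P — equals [uj]_G.
u1 = c1 + 2c2 + 0·c3, giving column 1 = [1, 2, 0]; repeating for each j gives P = [[1, 0, 1], [2, 2, -1], [0, 1, 1]].

[[1, 0, 1], [2, 2, -1], [0, 1, 1]]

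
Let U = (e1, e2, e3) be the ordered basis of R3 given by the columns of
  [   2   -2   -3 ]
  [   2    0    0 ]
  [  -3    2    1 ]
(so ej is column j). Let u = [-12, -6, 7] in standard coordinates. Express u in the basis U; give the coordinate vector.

Write u = c_1 e1 + ... + c_3 e3 and solve for the c_i.
Row-reducing the augmented matrix [M | u] gives c = (-3, -3, 4).
Check: -3e1 - 3e2 + 4e3 = [-12, -6, 7].

[-3, -3, 4]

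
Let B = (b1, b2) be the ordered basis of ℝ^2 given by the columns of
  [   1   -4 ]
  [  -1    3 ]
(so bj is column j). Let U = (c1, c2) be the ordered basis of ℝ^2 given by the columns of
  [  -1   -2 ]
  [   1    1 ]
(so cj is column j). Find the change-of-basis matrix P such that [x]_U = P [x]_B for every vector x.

[[-1, 2], [0, 1]]

Column j of P is [bj]_U, since P maps B-coordinates to U-coordinates.
Expressing b1 in U: b1 = -c1 + 0·c2, so column 1 of P is <-1, 0>.
Doing the same for each bj gives P = [[-1, 2], [0, 1]].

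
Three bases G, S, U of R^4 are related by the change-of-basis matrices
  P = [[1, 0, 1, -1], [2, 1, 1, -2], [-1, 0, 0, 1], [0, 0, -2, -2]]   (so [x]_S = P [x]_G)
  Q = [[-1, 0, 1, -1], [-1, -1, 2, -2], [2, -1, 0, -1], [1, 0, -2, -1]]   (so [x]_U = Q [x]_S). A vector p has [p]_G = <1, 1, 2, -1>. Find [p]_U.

<-4, -11, 3, 10>

Composing the changes, [p]_U = Q P [p]_G.
Q P = [[-2, 0, 1, 4], [-5, -1, 2, 9], [0, -1, 3, 2], [3, 0, 3, -1]]; applying this to <1, 1, 2, -1> gives <-4, -11, 3, 10>.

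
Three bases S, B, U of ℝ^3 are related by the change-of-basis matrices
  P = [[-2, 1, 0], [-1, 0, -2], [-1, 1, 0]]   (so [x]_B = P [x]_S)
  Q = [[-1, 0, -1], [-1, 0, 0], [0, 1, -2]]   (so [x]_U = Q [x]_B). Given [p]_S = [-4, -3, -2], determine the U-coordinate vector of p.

Composing the changes, [p]_U = Q P [p]_S.
Q P = [[3, -2, 0], [2, -1, 0], [1, -2, -2]]; applying this to [-4, -3, -2] gives [-6, -5, 6].

[-6, -5, 6]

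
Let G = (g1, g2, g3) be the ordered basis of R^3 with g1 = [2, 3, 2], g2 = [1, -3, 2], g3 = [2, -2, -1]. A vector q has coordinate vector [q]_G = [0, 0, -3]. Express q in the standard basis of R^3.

By definition q = 0·g1 + 0·g2 - 3g3.
Summing componentwise gives [-6, 6, 3].

[-6, 6, 3]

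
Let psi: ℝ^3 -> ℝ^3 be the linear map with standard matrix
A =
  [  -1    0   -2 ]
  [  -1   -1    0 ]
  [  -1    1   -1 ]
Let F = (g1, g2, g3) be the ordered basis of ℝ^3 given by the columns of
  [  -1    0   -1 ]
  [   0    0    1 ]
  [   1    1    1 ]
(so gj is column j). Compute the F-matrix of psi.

[[0, 2, 1], [-1, -3, 0], [1, 0, 0]]

The j-th column of [psi]_F is [psi(gj)]_F.
psi(g1) = A g1 = [-1, 1, 0] = 0·g1 - g2 + g3, so column 1 is [0, -1, 1].
Repeating for g2, g3 and assembling the columns gives [[0, 2, 1], [-1, -3, 0], [1, 0, 0]].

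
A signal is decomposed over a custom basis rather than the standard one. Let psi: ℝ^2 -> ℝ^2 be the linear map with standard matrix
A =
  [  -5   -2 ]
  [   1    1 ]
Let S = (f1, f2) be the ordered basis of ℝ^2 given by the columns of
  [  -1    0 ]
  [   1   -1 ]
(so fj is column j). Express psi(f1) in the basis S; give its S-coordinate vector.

Column 1 of [psi]_S is the S-coordinate vector of psi(f1).
In standard coordinates psi(f1) = A f1 = [3, 0].
Converting to S: [3, 0] = -3f1 - 3f2, so the coordinate vector is [-3, -3].

[-3, -3]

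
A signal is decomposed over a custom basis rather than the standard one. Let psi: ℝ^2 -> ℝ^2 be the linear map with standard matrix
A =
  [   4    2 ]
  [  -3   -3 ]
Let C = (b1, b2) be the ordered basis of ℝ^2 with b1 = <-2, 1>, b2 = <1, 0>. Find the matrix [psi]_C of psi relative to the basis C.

Let P have columns b1, b2. Then [psi]_C = P^(-1) A P.
Here det P = -1, so P^(-1) is integer; computing A P first and then P^(-1)(A P) gives [[3, -3], [0, -2]].

[[3, -3], [0, -2]]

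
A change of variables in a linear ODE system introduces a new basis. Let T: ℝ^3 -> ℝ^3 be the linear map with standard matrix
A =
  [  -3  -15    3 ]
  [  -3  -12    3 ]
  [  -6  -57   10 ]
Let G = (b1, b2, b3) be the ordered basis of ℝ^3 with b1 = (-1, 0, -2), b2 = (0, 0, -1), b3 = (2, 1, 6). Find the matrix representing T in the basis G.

The j-th column of [T]_G is [T(bj)]_G.
T(b1) = A b1 = (-3, -3, -14) = -3b1 + 2b2 - 3b3, so column 1 is (-3, 2, -3).
Repeating for b2, b3 and assembling the columns gives [[-3, -3, 3], [2, -2, 3], [-3, -3, 0]].

[[-3, -3, 3], [2, -2, 3], [-3, -3, 0]]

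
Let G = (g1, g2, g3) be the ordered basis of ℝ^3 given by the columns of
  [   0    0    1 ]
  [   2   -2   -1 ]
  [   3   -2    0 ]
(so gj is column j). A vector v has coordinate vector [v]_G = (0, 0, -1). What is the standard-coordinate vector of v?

(-1, 1, 0)

The coordinates say v = 0·g1 + 0·g2 - g3; adding the scaled basis vectors gives (-1, 1, 0).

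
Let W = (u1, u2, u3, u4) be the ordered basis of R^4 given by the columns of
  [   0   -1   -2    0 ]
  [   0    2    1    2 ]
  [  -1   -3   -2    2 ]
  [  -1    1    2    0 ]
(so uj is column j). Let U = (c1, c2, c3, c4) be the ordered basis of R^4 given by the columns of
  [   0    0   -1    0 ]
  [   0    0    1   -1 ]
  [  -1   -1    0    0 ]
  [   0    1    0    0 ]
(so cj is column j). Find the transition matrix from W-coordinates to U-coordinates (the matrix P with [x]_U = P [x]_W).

Let M have columns uj and N have columns cj. Then for every x, N [x]_U = x = M [x]_W, so P = N^(-1) M.
Since det N = -1, N^(-1) has integer entries; multiplying gives P = [[2, 2, 0, -2], [-1, 1, 2, 0], [0, 1, 2, 0], [0, -1, 1, -2]].

[[2, 2, 0, -2], [-1, 1, 2, 0], [0, 1, 2, 0], [0, -1, 1, -2]]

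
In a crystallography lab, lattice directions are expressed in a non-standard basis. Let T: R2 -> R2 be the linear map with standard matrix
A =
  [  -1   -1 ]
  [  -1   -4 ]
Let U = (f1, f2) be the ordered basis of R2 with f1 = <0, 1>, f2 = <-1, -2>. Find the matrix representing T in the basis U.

[[-2, 3], [1, -3]]

The j-th column of [T]_U is [T(fj)]_U.
T(f1) = A f1 = <-1, -4> = -2f1 + f2, so column 1 is <-2, 1>.
Repeating for f2 and assembling the columns gives [[-2, 3], [1, -3]].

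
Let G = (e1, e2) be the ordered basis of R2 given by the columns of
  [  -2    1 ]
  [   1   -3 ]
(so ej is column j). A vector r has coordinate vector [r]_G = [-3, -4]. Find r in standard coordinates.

The coordinates say r = -3e1 - 4e2; adding the scaled basis vectors gives [2, 9].

[2, 9]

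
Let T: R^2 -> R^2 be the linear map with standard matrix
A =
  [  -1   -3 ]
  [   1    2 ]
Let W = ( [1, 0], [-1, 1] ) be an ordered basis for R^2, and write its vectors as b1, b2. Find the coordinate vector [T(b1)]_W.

Column 1 of [T]_W is the W-coordinate vector of T(b1).
In standard coordinates T(b1) = A b1 = [-1, 1].
Converting to W: [-1, 1] = 0·b1 + b2, so the coordinate vector is [0, 1].

[0, 1]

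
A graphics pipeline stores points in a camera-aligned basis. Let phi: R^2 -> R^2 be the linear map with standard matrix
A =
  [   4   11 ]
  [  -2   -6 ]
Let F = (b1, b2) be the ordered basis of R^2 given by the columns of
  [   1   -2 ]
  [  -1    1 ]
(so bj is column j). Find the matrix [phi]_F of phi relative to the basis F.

[[-1, 1], [3, -1]]

The j-th column of [phi]_F is [phi(bj)]_F.
phi(b1) = A b1 = (-7, 4) = -b1 + 3b2, so column 1 is (-1, 3).
Repeating for b2 and assembling the columns gives [[-1, 1], [3, -1]].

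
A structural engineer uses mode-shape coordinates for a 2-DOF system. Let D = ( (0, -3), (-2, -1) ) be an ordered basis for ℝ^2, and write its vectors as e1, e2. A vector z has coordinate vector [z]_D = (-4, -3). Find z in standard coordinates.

(6, 15)

The coordinates say z = -4e1 - 3e2; adding the scaled basis vectors gives (6, 15).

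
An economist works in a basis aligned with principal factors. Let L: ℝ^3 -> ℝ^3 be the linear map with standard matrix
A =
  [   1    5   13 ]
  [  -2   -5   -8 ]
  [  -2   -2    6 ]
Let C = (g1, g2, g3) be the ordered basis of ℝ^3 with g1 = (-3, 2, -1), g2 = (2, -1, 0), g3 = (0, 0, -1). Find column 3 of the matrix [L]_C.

Column 3 of [L]_C is the C-coordinate vector of L(g3).
In standard coordinates L(g3) = A g3 = (-13, 8, -6).
Converting to C: (-13, 8, -6) = 3g1 - 2g2 + 3g3, so the coordinate vector is (3, -2, 3).

(3, -2, 3)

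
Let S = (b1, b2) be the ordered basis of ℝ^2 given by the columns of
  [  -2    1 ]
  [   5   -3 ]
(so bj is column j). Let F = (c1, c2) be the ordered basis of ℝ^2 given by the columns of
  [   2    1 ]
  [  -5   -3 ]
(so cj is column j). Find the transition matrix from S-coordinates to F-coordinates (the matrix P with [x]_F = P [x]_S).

Column j of P is [bj]_F, since P maps S-coordinates to F-coordinates.
Expressing b1 in F: b1 = -c1 + 0·c2, so column 1 of P is [-1, 0].
Doing the same for each bj gives P = [[-1, 0], [0, 1]].

[[-1, 0], [0, 1]]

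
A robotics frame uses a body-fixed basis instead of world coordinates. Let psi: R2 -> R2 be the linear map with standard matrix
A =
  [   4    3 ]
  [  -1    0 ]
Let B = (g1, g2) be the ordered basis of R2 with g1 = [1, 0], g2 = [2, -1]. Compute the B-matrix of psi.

The j-th column of [psi]_B is [psi(gj)]_B.
psi(g1) = A g1 = [4, -1] = 2g1 + g2, so column 1 is [2, 1].
Repeating for g2 and assembling the columns gives [[2, 1], [1, 2]].

[[2, 1], [1, 2]]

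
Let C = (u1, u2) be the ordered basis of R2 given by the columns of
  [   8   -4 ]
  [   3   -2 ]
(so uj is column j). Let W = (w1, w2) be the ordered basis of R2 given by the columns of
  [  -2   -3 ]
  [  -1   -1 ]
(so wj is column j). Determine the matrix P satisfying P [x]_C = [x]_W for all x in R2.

Take x = uj: its C-coordinates are the j-th standard unit vector, so P e_j — column j of P — equals [uj]_W.
u1 = -w1 - 2w2, giving column 1 = <-1, -2>; repeating for each j gives P = [[-1, 2], [-2, 0]].

[[-1, 2], [-2, 0]]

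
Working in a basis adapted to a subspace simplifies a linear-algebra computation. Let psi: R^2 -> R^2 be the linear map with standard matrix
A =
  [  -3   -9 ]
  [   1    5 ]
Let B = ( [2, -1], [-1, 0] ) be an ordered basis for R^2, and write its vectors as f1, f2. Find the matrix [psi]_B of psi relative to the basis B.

With P the matrix whose columns are f1, f2, [psi]_B = P^(-1) A P.
Column by column: psi(f1) = A f1 = [3, -3]; its B-coordinates [3, 3] give column 1.
Continuing for each basis vector yields [psi]_B = [[3, 1], [3, -1]].

[[3, 1], [3, -1]]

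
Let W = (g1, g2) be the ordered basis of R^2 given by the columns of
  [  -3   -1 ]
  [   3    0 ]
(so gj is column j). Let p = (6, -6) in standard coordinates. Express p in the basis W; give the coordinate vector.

(-2, 0)

[p]_W is the unique c with M c = p, where M has columns g1, g2.
System: -3c_1 - c_2 = 6, 3c_1 + 0c_2 = -6; solving gives c_1 = -2, c_2 = 0.
Check: -2g1 + 0·g2 = (6, -6).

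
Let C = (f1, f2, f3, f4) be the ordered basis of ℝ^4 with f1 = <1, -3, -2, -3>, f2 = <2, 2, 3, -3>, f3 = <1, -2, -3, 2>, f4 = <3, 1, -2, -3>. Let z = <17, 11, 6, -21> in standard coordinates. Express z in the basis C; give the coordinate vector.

Write z = c_1 f1 + ... + c_4 f4 and solve for the c_i.
Solving this 4x4 system gives c = (0, 4, 0, 3).
Check: 0·f1 + 4f2 + 0·f3 + 3f4 = <17, 11, 6, -21>.

<0, 4, 0, 3>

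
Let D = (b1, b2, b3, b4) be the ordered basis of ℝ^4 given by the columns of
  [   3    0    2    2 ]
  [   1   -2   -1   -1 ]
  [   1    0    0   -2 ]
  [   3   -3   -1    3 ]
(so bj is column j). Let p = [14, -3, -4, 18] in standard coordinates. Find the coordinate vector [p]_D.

We seek scalars with c_1 b1 + ... + c_4 b4 = p; equivalently solve M c = p where the columns of M are b1, ..., b4.
Row-reducing the augmented matrix [M | p] gives c = (4, 3, -3, 4).
Check: 4b1 + 3b2 - 3b3 + 4b4 = [14, -3, -4, 18].

[4, 3, -3, 4]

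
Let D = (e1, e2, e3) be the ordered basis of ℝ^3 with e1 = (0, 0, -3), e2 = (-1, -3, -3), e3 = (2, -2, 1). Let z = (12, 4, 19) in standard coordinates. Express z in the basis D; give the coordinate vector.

[z]_D is the unique c with M c = z, where M has columns e1, ..., e3.
Row-reducing the augmented matrix [M | z] gives c = (-1, -4, 4).
Check: -e1 - 4e2 + 4e3 = (12, 4, 19).

(-1, -4, 4)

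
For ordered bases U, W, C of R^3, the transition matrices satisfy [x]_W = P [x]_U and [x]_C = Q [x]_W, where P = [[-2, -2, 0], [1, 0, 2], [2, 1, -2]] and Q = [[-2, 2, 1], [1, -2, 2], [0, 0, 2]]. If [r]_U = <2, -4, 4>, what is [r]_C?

Apply P to get W-coordinates <4, 10, -8>, then Q to get C-coordinates.
The result is [r]_C = <4, -32, -16>.

<4, -32, -16>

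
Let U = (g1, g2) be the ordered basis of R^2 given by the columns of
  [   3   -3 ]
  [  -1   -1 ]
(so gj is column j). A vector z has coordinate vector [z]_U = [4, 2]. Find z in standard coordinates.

z = M [z]_U, where M has columns g1, g2.
Carrying out the matrix-vector product, z = [6, -6].

[6, -6]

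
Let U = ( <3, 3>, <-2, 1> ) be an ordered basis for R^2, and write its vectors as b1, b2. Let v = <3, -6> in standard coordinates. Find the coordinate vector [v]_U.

Write v = c_1 b1 + c_2 b2 and solve for the c_i.
System: 3c_1 - 2c_2 = 3, 3c_1 + c_2 = -6; solving gives c_1 = -1, c_2 = -3.
Check: -b1 - 3b2 = <3, -6>.

<-1, -3>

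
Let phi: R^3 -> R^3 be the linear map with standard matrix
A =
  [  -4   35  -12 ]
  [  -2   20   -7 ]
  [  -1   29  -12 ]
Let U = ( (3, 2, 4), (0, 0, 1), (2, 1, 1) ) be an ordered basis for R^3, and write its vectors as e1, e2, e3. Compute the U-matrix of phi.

[[2, -2, 3], [-3, -1, 0], [2, -3, 3]]

Let P have columns e1, ..., e3. Then [phi]_U = P^(-1) A P.
Here det P = 1, so P^(-1) is integer; computing A P first and then P^(-1)(A P) gives [[2, -2, 3], [-3, -1, 0], [2, -3, 3]].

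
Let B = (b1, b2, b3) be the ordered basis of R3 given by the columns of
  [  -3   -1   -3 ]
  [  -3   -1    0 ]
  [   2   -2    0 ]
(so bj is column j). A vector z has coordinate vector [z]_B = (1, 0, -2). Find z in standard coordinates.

(3, -3, 2)

The coordinates say z = b1 + 0·b2 - 2b3; adding the scaled basis vectors gives (3, -3, 2).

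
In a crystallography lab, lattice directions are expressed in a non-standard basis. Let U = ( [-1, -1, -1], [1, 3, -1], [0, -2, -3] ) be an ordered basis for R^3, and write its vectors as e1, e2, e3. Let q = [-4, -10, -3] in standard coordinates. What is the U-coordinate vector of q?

Write q = c_1 e1 + ... + c_3 e3 and solve for the c_i.
Gaussian elimination on [M | q] yields c = (2, -2, 1).
Check: 2e1 - 2e2 + e3 = [-4, -10, -3].

[2, -2, 1]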